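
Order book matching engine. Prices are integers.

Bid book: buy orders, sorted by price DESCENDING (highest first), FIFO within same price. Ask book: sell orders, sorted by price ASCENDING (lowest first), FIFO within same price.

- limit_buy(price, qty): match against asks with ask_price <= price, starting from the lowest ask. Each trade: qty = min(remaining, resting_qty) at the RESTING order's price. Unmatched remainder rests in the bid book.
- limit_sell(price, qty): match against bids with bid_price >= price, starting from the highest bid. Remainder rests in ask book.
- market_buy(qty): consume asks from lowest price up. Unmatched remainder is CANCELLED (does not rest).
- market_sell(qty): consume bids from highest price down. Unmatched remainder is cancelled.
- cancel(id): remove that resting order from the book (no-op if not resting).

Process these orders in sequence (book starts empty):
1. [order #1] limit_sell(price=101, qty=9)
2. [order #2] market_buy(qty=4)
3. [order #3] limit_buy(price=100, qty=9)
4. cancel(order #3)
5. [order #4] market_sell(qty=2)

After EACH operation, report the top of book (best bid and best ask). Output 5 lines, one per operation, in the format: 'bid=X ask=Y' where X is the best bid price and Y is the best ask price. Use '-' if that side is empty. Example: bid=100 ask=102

After op 1 [order #1] limit_sell(price=101, qty=9): fills=none; bids=[-] asks=[#1:9@101]
After op 2 [order #2] market_buy(qty=4): fills=#2x#1:4@101; bids=[-] asks=[#1:5@101]
After op 3 [order #3] limit_buy(price=100, qty=9): fills=none; bids=[#3:9@100] asks=[#1:5@101]
After op 4 cancel(order #3): fills=none; bids=[-] asks=[#1:5@101]
After op 5 [order #4] market_sell(qty=2): fills=none; bids=[-] asks=[#1:5@101]

Answer: bid=- ask=101
bid=- ask=101
bid=100 ask=101
bid=- ask=101
bid=- ask=101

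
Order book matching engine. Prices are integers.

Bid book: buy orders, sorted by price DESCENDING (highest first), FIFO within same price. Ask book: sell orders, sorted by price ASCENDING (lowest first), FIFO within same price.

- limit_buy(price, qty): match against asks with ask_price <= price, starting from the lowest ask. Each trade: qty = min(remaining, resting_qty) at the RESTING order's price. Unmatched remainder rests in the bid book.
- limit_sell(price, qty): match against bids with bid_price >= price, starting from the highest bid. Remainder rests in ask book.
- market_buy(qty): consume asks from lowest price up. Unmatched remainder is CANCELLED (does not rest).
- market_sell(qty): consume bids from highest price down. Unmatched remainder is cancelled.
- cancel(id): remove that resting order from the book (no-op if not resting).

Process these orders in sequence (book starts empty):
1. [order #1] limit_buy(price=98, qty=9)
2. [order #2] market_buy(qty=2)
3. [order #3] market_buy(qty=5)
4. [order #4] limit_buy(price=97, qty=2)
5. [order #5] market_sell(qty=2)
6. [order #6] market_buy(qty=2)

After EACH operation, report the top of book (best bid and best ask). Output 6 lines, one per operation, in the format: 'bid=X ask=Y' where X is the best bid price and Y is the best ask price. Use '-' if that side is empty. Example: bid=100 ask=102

After op 1 [order #1] limit_buy(price=98, qty=9): fills=none; bids=[#1:9@98] asks=[-]
After op 2 [order #2] market_buy(qty=2): fills=none; bids=[#1:9@98] asks=[-]
After op 3 [order #3] market_buy(qty=5): fills=none; bids=[#1:9@98] asks=[-]
After op 4 [order #4] limit_buy(price=97, qty=2): fills=none; bids=[#1:9@98 #4:2@97] asks=[-]
After op 5 [order #5] market_sell(qty=2): fills=#1x#5:2@98; bids=[#1:7@98 #4:2@97] asks=[-]
After op 6 [order #6] market_buy(qty=2): fills=none; bids=[#1:7@98 #4:2@97] asks=[-]

Answer: bid=98 ask=-
bid=98 ask=-
bid=98 ask=-
bid=98 ask=-
bid=98 ask=-
bid=98 ask=-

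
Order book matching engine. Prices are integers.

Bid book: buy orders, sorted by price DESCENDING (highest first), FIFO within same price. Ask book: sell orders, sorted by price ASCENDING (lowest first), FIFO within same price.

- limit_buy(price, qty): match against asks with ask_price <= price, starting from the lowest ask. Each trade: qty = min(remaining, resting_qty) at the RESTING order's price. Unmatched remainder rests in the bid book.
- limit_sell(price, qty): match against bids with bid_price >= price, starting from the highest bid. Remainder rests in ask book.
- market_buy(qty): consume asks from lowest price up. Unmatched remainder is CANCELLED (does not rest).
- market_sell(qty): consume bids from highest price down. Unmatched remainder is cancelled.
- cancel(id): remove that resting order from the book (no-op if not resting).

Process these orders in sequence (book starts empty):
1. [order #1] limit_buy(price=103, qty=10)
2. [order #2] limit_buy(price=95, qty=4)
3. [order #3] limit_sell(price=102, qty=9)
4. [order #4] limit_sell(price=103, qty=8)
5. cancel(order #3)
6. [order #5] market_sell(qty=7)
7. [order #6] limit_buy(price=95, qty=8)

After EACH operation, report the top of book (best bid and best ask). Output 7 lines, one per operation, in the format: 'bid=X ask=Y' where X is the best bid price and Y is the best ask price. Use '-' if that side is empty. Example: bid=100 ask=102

After op 1 [order #1] limit_buy(price=103, qty=10): fills=none; bids=[#1:10@103] asks=[-]
After op 2 [order #2] limit_buy(price=95, qty=4): fills=none; bids=[#1:10@103 #2:4@95] asks=[-]
After op 3 [order #3] limit_sell(price=102, qty=9): fills=#1x#3:9@103; bids=[#1:1@103 #2:4@95] asks=[-]
After op 4 [order #4] limit_sell(price=103, qty=8): fills=#1x#4:1@103; bids=[#2:4@95] asks=[#4:7@103]
After op 5 cancel(order #3): fills=none; bids=[#2:4@95] asks=[#4:7@103]
After op 6 [order #5] market_sell(qty=7): fills=#2x#5:4@95; bids=[-] asks=[#4:7@103]
After op 7 [order #6] limit_buy(price=95, qty=8): fills=none; bids=[#6:8@95] asks=[#4:7@103]

Answer: bid=103 ask=-
bid=103 ask=-
bid=103 ask=-
bid=95 ask=103
bid=95 ask=103
bid=- ask=103
bid=95 ask=103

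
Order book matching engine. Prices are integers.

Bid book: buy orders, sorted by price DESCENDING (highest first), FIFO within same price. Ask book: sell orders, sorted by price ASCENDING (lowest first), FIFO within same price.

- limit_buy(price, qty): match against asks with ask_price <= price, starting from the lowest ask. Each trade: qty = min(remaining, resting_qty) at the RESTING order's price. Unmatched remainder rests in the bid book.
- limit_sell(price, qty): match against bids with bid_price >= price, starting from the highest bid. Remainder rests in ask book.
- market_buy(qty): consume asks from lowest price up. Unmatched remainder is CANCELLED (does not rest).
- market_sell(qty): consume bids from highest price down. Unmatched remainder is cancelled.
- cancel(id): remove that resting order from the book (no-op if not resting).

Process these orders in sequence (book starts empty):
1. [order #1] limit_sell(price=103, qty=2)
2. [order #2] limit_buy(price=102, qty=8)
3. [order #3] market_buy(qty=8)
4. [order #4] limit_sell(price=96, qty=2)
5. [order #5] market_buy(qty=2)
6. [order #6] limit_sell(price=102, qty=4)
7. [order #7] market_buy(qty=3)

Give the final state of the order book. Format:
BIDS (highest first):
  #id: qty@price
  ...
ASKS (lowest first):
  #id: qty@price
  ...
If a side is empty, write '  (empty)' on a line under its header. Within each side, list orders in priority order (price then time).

After op 1 [order #1] limit_sell(price=103, qty=2): fills=none; bids=[-] asks=[#1:2@103]
After op 2 [order #2] limit_buy(price=102, qty=8): fills=none; bids=[#2:8@102] asks=[#1:2@103]
After op 3 [order #3] market_buy(qty=8): fills=#3x#1:2@103; bids=[#2:8@102] asks=[-]
After op 4 [order #4] limit_sell(price=96, qty=2): fills=#2x#4:2@102; bids=[#2:6@102] asks=[-]
After op 5 [order #5] market_buy(qty=2): fills=none; bids=[#2:6@102] asks=[-]
After op 6 [order #6] limit_sell(price=102, qty=4): fills=#2x#6:4@102; bids=[#2:2@102] asks=[-]
After op 7 [order #7] market_buy(qty=3): fills=none; bids=[#2:2@102] asks=[-]

Answer: BIDS (highest first):
  #2: 2@102
ASKS (lowest first):
  (empty)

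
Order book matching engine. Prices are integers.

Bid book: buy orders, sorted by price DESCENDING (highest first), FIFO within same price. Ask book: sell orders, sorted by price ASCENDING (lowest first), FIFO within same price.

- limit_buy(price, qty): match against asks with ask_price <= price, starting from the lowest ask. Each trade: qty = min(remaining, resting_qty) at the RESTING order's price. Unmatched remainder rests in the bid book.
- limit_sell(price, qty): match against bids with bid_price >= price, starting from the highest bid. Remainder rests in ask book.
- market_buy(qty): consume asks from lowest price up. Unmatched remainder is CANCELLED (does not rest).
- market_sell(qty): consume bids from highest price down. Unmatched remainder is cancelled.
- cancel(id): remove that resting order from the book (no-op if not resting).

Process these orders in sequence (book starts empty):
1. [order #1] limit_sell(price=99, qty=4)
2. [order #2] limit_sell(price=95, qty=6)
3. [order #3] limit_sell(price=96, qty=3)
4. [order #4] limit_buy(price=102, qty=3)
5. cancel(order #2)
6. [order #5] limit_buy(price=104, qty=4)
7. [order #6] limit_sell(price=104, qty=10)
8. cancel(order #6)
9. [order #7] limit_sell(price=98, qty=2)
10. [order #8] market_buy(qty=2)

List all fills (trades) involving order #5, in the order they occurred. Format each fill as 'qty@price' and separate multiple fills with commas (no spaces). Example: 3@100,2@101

Answer: 3@96,1@99

Derivation:
After op 1 [order #1] limit_sell(price=99, qty=4): fills=none; bids=[-] asks=[#1:4@99]
After op 2 [order #2] limit_sell(price=95, qty=6): fills=none; bids=[-] asks=[#2:6@95 #1:4@99]
After op 3 [order #3] limit_sell(price=96, qty=3): fills=none; bids=[-] asks=[#2:6@95 #3:3@96 #1:4@99]
After op 4 [order #4] limit_buy(price=102, qty=3): fills=#4x#2:3@95; bids=[-] asks=[#2:3@95 #3:3@96 #1:4@99]
After op 5 cancel(order #2): fills=none; bids=[-] asks=[#3:3@96 #1:4@99]
After op 6 [order #5] limit_buy(price=104, qty=4): fills=#5x#3:3@96 #5x#1:1@99; bids=[-] asks=[#1:3@99]
After op 7 [order #6] limit_sell(price=104, qty=10): fills=none; bids=[-] asks=[#1:3@99 #6:10@104]
After op 8 cancel(order #6): fills=none; bids=[-] asks=[#1:3@99]
After op 9 [order #7] limit_sell(price=98, qty=2): fills=none; bids=[-] asks=[#7:2@98 #1:3@99]
After op 10 [order #8] market_buy(qty=2): fills=#8x#7:2@98; bids=[-] asks=[#1:3@99]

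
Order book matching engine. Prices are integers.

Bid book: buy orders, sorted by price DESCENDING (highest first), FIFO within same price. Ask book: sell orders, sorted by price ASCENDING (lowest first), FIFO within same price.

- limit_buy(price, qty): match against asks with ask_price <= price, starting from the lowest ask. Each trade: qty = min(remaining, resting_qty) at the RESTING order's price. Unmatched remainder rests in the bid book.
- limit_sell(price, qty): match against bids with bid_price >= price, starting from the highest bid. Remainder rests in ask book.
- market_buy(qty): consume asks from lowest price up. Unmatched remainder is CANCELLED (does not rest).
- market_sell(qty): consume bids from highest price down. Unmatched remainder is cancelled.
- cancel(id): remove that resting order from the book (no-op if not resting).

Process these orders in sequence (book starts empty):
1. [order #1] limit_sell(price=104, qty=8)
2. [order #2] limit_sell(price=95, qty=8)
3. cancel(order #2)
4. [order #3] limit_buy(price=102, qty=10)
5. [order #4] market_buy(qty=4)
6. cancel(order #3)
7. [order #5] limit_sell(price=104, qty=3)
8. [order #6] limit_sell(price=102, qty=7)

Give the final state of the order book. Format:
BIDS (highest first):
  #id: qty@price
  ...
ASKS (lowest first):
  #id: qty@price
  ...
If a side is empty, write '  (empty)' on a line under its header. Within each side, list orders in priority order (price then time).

Answer: BIDS (highest first):
  (empty)
ASKS (lowest first):
  #6: 7@102
  #1: 4@104
  #5: 3@104

Derivation:
After op 1 [order #1] limit_sell(price=104, qty=8): fills=none; bids=[-] asks=[#1:8@104]
After op 2 [order #2] limit_sell(price=95, qty=8): fills=none; bids=[-] asks=[#2:8@95 #1:8@104]
After op 3 cancel(order #2): fills=none; bids=[-] asks=[#1:8@104]
After op 4 [order #3] limit_buy(price=102, qty=10): fills=none; bids=[#3:10@102] asks=[#1:8@104]
After op 5 [order #4] market_buy(qty=4): fills=#4x#1:4@104; bids=[#3:10@102] asks=[#1:4@104]
After op 6 cancel(order #3): fills=none; bids=[-] asks=[#1:4@104]
After op 7 [order #5] limit_sell(price=104, qty=3): fills=none; bids=[-] asks=[#1:4@104 #5:3@104]
After op 8 [order #6] limit_sell(price=102, qty=7): fills=none; bids=[-] asks=[#6:7@102 #1:4@104 #5:3@104]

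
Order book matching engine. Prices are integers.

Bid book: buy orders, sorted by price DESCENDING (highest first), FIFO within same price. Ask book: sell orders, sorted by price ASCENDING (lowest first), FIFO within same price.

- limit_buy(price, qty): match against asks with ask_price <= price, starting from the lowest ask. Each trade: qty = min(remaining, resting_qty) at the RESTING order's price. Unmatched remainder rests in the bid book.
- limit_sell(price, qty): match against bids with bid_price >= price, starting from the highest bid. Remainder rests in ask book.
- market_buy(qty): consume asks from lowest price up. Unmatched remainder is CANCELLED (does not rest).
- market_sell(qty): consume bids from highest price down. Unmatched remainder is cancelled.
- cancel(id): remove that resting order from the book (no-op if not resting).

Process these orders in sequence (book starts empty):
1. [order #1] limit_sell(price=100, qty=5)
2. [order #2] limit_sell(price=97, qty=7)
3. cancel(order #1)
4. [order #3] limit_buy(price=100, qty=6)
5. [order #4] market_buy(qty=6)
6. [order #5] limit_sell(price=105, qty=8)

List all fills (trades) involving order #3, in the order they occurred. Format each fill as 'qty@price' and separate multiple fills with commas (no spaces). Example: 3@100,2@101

Answer: 6@97

Derivation:
After op 1 [order #1] limit_sell(price=100, qty=5): fills=none; bids=[-] asks=[#1:5@100]
After op 2 [order #2] limit_sell(price=97, qty=7): fills=none; bids=[-] asks=[#2:7@97 #1:5@100]
After op 3 cancel(order #1): fills=none; bids=[-] asks=[#2:7@97]
After op 4 [order #3] limit_buy(price=100, qty=6): fills=#3x#2:6@97; bids=[-] asks=[#2:1@97]
After op 5 [order #4] market_buy(qty=6): fills=#4x#2:1@97; bids=[-] asks=[-]
After op 6 [order #5] limit_sell(price=105, qty=8): fills=none; bids=[-] asks=[#5:8@105]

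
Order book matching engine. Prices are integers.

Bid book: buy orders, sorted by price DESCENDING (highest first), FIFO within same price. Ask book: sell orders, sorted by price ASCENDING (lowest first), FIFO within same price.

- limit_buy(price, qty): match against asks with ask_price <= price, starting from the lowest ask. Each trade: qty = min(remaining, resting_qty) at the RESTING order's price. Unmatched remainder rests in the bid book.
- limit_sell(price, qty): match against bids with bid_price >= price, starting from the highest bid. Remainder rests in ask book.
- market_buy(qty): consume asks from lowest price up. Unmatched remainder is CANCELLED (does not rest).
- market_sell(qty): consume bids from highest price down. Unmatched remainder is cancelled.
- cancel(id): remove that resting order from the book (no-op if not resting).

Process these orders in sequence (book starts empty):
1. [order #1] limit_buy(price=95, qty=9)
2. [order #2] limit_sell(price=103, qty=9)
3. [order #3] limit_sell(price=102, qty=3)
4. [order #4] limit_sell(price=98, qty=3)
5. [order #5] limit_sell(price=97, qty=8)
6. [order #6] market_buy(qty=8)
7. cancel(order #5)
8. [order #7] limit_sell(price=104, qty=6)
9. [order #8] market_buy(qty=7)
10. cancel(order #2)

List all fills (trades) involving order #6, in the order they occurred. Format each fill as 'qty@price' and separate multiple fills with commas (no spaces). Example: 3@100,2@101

After op 1 [order #1] limit_buy(price=95, qty=9): fills=none; bids=[#1:9@95] asks=[-]
After op 2 [order #2] limit_sell(price=103, qty=9): fills=none; bids=[#1:9@95] asks=[#2:9@103]
After op 3 [order #3] limit_sell(price=102, qty=3): fills=none; bids=[#1:9@95] asks=[#3:3@102 #2:9@103]
After op 4 [order #4] limit_sell(price=98, qty=3): fills=none; bids=[#1:9@95] asks=[#4:3@98 #3:3@102 #2:9@103]
After op 5 [order #5] limit_sell(price=97, qty=8): fills=none; bids=[#1:9@95] asks=[#5:8@97 #4:3@98 #3:3@102 #2:9@103]
After op 6 [order #6] market_buy(qty=8): fills=#6x#5:8@97; bids=[#1:9@95] asks=[#4:3@98 #3:3@102 #2:9@103]
After op 7 cancel(order #5): fills=none; bids=[#1:9@95] asks=[#4:3@98 #3:3@102 #2:9@103]
After op 8 [order #7] limit_sell(price=104, qty=6): fills=none; bids=[#1:9@95] asks=[#4:3@98 #3:3@102 #2:9@103 #7:6@104]
After op 9 [order #8] market_buy(qty=7): fills=#8x#4:3@98 #8x#3:3@102 #8x#2:1@103; bids=[#1:9@95] asks=[#2:8@103 #7:6@104]
After op 10 cancel(order #2): fills=none; bids=[#1:9@95] asks=[#7:6@104]

Answer: 8@97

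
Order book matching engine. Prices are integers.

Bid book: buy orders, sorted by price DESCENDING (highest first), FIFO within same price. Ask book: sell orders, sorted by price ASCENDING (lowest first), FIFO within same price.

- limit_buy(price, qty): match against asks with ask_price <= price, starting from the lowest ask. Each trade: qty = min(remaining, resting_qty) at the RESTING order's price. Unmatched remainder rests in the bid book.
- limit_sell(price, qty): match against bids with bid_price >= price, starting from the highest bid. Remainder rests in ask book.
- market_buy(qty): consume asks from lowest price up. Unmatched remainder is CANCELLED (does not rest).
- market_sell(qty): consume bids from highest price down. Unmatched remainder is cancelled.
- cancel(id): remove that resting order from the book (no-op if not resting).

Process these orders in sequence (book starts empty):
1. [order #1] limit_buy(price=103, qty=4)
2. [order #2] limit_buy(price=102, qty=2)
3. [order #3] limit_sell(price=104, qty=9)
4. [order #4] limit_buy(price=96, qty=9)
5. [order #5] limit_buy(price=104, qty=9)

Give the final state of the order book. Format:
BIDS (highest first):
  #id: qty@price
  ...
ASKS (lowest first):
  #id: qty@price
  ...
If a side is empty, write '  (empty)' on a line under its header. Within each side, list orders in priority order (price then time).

After op 1 [order #1] limit_buy(price=103, qty=4): fills=none; bids=[#1:4@103] asks=[-]
After op 2 [order #2] limit_buy(price=102, qty=2): fills=none; bids=[#1:4@103 #2:2@102] asks=[-]
After op 3 [order #3] limit_sell(price=104, qty=9): fills=none; bids=[#1:4@103 #2:2@102] asks=[#3:9@104]
After op 4 [order #4] limit_buy(price=96, qty=9): fills=none; bids=[#1:4@103 #2:2@102 #4:9@96] asks=[#3:9@104]
After op 5 [order #5] limit_buy(price=104, qty=9): fills=#5x#3:9@104; bids=[#1:4@103 #2:2@102 #4:9@96] asks=[-]

Answer: BIDS (highest first):
  #1: 4@103
  #2: 2@102
  #4: 9@96
ASKS (lowest first):
  (empty)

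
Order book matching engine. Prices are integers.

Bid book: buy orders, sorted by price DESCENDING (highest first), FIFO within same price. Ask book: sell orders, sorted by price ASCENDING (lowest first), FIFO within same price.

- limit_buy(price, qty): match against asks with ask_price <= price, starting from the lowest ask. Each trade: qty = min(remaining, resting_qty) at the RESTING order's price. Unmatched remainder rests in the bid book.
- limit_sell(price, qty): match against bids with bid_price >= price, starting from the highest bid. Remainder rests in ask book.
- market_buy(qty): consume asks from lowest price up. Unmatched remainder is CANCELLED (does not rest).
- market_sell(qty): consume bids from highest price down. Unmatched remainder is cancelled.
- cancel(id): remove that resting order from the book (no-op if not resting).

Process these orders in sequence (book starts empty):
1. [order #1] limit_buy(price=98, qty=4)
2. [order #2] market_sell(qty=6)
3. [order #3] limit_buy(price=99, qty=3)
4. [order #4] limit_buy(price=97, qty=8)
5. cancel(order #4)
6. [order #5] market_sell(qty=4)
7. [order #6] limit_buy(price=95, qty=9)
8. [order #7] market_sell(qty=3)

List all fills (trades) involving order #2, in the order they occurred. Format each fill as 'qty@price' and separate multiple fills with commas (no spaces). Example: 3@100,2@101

After op 1 [order #1] limit_buy(price=98, qty=4): fills=none; bids=[#1:4@98] asks=[-]
After op 2 [order #2] market_sell(qty=6): fills=#1x#2:4@98; bids=[-] asks=[-]
After op 3 [order #3] limit_buy(price=99, qty=3): fills=none; bids=[#3:3@99] asks=[-]
After op 4 [order #4] limit_buy(price=97, qty=8): fills=none; bids=[#3:3@99 #4:8@97] asks=[-]
After op 5 cancel(order #4): fills=none; bids=[#3:3@99] asks=[-]
After op 6 [order #5] market_sell(qty=4): fills=#3x#5:3@99; bids=[-] asks=[-]
After op 7 [order #6] limit_buy(price=95, qty=9): fills=none; bids=[#6:9@95] asks=[-]
After op 8 [order #7] market_sell(qty=3): fills=#6x#7:3@95; bids=[#6:6@95] asks=[-]

Answer: 4@98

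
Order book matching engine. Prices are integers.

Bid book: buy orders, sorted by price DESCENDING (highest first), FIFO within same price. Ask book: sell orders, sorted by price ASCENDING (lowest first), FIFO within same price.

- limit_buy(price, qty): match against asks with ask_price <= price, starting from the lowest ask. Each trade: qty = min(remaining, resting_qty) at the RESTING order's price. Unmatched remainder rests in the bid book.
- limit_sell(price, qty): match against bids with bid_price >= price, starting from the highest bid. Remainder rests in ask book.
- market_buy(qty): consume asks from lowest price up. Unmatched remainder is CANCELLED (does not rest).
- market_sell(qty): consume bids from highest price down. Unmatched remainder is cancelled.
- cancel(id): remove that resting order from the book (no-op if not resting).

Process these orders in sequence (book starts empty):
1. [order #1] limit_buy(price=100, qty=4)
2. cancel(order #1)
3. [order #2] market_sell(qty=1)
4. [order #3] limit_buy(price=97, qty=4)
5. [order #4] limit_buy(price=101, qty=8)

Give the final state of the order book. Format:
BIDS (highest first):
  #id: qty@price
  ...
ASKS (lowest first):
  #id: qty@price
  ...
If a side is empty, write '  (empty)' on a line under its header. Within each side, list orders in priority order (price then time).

Answer: BIDS (highest first):
  #4: 8@101
  #3: 4@97
ASKS (lowest first):
  (empty)

Derivation:
After op 1 [order #1] limit_buy(price=100, qty=4): fills=none; bids=[#1:4@100] asks=[-]
After op 2 cancel(order #1): fills=none; bids=[-] asks=[-]
After op 3 [order #2] market_sell(qty=1): fills=none; bids=[-] asks=[-]
After op 4 [order #3] limit_buy(price=97, qty=4): fills=none; bids=[#3:4@97] asks=[-]
After op 5 [order #4] limit_buy(price=101, qty=8): fills=none; bids=[#4:8@101 #3:4@97] asks=[-]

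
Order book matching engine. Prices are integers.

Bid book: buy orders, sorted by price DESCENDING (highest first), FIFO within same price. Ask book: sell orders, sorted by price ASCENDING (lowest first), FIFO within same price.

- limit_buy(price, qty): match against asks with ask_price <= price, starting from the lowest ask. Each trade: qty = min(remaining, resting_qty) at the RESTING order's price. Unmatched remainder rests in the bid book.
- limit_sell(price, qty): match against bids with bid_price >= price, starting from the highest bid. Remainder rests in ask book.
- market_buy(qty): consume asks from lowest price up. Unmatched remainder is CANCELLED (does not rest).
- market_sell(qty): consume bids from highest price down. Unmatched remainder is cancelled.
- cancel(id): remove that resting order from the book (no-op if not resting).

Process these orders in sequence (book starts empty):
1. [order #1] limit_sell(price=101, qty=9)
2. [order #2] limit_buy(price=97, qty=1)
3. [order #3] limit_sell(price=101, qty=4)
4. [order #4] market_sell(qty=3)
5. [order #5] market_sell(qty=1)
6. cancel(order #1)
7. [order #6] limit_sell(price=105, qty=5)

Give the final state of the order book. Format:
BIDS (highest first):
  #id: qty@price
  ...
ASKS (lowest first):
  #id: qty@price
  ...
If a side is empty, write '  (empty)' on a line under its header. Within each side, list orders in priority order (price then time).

After op 1 [order #1] limit_sell(price=101, qty=9): fills=none; bids=[-] asks=[#1:9@101]
After op 2 [order #2] limit_buy(price=97, qty=1): fills=none; bids=[#2:1@97] asks=[#1:9@101]
After op 3 [order #3] limit_sell(price=101, qty=4): fills=none; bids=[#2:1@97] asks=[#1:9@101 #3:4@101]
After op 4 [order #4] market_sell(qty=3): fills=#2x#4:1@97; bids=[-] asks=[#1:9@101 #3:4@101]
After op 5 [order #5] market_sell(qty=1): fills=none; bids=[-] asks=[#1:9@101 #3:4@101]
After op 6 cancel(order #1): fills=none; bids=[-] asks=[#3:4@101]
After op 7 [order #6] limit_sell(price=105, qty=5): fills=none; bids=[-] asks=[#3:4@101 #6:5@105]

Answer: BIDS (highest first):
  (empty)
ASKS (lowest first):
  #3: 4@101
  #6: 5@105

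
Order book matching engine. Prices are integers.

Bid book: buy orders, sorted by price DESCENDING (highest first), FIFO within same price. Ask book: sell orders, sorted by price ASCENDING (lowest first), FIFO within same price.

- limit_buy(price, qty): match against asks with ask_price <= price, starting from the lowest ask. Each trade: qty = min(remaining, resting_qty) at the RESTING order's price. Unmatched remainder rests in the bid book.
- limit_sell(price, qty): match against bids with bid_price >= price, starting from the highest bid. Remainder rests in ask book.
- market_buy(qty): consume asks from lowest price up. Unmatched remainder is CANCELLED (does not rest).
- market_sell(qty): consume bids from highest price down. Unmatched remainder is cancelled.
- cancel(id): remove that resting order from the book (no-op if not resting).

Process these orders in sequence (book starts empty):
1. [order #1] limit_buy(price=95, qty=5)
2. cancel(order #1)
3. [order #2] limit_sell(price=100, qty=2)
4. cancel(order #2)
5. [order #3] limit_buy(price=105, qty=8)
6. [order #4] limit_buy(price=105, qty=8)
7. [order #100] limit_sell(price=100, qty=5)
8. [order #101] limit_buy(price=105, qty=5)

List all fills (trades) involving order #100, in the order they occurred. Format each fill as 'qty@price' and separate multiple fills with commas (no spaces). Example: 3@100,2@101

Answer: 5@105

Derivation:
After op 1 [order #1] limit_buy(price=95, qty=5): fills=none; bids=[#1:5@95] asks=[-]
After op 2 cancel(order #1): fills=none; bids=[-] asks=[-]
After op 3 [order #2] limit_sell(price=100, qty=2): fills=none; bids=[-] asks=[#2:2@100]
After op 4 cancel(order #2): fills=none; bids=[-] asks=[-]
After op 5 [order #3] limit_buy(price=105, qty=8): fills=none; bids=[#3:8@105] asks=[-]
After op 6 [order #4] limit_buy(price=105, qty=8): fills=none; bids=[#3:8@105 #4:8@105] asks=[-]
After op 7 [order #100] limit_sell(price=100, qty=5): fills=#3x#100:5@105; bids=[#3:3@105 #4:8@105] asks=[-]
After op 8 [order #101] limit_buy(price=105, qty=5): fills=none; bids=[#3:3@105 #4:8@105 #101:5@105] asks=[-]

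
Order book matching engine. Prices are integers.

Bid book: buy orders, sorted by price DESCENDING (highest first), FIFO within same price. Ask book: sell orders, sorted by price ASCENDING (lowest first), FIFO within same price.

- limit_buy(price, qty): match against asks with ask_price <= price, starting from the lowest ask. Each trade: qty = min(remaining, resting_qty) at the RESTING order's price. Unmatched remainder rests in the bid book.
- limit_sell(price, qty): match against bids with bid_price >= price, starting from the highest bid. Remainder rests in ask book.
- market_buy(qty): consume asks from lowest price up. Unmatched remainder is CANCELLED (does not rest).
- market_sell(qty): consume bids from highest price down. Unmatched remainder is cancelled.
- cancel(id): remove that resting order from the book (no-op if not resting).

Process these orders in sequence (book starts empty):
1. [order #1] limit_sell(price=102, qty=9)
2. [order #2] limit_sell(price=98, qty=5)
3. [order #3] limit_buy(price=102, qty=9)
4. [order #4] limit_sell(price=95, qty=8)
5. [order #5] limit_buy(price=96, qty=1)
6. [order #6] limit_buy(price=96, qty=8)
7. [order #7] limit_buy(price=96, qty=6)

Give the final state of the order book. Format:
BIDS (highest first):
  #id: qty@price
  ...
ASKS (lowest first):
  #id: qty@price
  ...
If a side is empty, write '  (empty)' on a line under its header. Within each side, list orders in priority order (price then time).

After op 1 [order #1] limit_sell(price=102, qty=9): fills=none; bids=[-] asks=[#1:9@102]
After op 2 [order #2] limit_sell(price=98, qty=5): fills=none; bids=[-] asks=[#2:5@98 #1:9@102]
After op 3 [order #3] limit_buy(price=102, qty=9): fills=#3x#2:5@98 #3x#1:4@102; bids=[-] asks=[#1:5@102]
After op 4 [order #4] limit_sell(price=95, qty=8): fills=none; bids=[-] asks=[#4:8@95 #1:5@102]
After op 5 [order #5] limit_buy(price=96, qty=1): fills=#5x#4:1@95; bids=[-] asks=[#4:7@95 #1:5@102]
After op 6 [order #6] limit_buy(price=96, qty=8): fills=#6x#4:7@95; bids=[#6:1@96] asks=[#1:5@102]
After op 7 [order #7] limit_buy(price=96, qty=6): fills=none; bids=[#6:1@96 #7:6@96] asks=[#1:5@102]

Answer: BIDS (highest first):
  #6: 1@96
  #7: 6@96
ASKS (lowest first):
  #1: 5@102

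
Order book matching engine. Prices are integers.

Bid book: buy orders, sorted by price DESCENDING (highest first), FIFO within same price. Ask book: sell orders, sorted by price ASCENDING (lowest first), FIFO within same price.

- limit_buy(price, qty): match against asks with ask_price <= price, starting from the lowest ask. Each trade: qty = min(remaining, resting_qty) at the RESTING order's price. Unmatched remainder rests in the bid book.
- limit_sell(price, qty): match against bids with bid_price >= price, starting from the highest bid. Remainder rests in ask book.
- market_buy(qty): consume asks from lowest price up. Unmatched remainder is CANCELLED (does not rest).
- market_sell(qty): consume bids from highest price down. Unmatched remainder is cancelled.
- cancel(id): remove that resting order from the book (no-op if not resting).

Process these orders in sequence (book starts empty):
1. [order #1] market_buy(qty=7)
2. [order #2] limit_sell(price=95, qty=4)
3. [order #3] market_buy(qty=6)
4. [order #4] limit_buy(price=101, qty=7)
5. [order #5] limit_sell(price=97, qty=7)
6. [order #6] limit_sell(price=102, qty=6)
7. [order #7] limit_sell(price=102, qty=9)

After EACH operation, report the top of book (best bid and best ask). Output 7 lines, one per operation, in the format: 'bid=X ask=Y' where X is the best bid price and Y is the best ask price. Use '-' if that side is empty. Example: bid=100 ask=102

Answer: bid=- ask=-
bid=- ask=95
bid=- ask=-
bid=101 ask=-
bid=- ask=-
bid=- ask=102
bid=- ask=102

Derivation:
After op 1 [order #1] market_buy(qty=7): fills=none; bids=[-] asks=[-]
After op 2 [order #2] limit_sell(price=95, qty=4): fills=none; bids=[-] asks=[#2:4@95]
After op 3 [order #3] market_buy(qty=6): fills=#3x#2:4@95; bids=[-] asks=[-]
After op 4 [order #4] limit_buy(price=101, qty=7): fills=none; bids=[#4:7@101] asks=[-]
After op 5 [order #5] limit_sell(price=97, qty=7): fills=#4x#5:7@101; bids=[-] asks=[-]
After op 6 [order #6] limit_sell(price=102, qty=6): fills=none; bids=[-] asks=[#6:6@102]
After op 7 [order #7] limit_sell(price=102, qty=9): fills=none; bids=[-] asks=[#6:6@102 #7:9@102]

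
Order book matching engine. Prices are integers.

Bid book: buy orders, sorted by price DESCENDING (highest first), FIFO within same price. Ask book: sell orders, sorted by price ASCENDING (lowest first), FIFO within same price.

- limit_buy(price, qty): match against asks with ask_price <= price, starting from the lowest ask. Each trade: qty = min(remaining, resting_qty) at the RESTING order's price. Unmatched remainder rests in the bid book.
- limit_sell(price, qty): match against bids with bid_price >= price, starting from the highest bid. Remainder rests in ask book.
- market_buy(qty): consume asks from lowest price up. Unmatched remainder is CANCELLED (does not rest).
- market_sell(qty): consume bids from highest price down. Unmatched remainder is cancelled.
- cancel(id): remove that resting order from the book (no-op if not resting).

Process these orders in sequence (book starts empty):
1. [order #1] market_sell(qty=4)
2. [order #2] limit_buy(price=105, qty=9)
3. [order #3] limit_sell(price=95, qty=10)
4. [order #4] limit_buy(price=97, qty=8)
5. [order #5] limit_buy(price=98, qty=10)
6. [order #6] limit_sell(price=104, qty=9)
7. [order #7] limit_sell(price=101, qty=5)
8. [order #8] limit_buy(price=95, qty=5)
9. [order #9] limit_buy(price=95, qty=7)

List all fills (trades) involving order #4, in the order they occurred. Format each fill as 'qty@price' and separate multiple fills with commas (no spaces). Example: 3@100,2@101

After op 1 [order #1] market_sell(qty=4): fills=none; bids=[-] asks=[-]
After op 2 [order #2] limit_buy(price=105, qty=9): fills=none; bids=[#2:9@105] asks=[-]
After op 3 [order #3] limit_sell(price=95, qty=10): fills=#2x#3:9@105; bids=[-] asks=[#3:1@95]
After op 4 [order #4] limit_buy(price=97, qty=8): fills=#4x#3:1@95; bids=[#4:7@97] asks=[-]
After op 5 [order #5] limit_buy(price=98, qty=10): fills=none; bids=[#5:10@98 #4:7@97] asks=[-]
After op 6 [order #6] limit_sell(price=104, qty=9): fills=none; bids=[#5:10@98 #4:7@97] asks=[#6:9@104]
After op 7 [order #7] limit_sell(price=101, qty=5): fills=none; bids=[#5:10@98 #4:7@97] asks=[#7:5@101 #6:9@104]
After op 8 [order #8] limit_buy(price=95, qty=5): fills=none; bids=[#5:10@98 #4:7@97 #8:5@95] asks=[#7:5@101 #6:9@104]
After op 9 [order #9] limit_buy(price=95, qty=7): fills=none; bids=[#5:10@98 #4:7@97 #8:5@95 #9:7@95] asks=[#7:5@101 #6:9@104]

Answer: 1@95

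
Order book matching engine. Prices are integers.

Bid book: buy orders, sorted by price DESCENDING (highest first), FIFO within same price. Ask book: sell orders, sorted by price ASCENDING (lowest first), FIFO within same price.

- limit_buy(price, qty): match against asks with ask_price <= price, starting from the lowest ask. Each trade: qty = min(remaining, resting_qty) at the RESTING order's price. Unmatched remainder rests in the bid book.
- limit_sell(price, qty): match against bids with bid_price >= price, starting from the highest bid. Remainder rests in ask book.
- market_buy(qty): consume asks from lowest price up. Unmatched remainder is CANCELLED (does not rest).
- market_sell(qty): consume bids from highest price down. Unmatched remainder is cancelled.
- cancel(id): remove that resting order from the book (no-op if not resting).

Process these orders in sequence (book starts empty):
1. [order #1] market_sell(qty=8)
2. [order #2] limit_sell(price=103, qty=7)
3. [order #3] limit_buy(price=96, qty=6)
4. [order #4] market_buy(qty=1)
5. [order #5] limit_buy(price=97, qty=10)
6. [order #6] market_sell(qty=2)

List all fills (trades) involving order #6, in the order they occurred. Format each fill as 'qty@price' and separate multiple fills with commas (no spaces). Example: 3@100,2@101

After op 1 [order #1] market_sell(qty=8): fills=none; bids=[-] asks=[-]
After op 2 [order #2] limit_sell(price=103, qty=7): fills=none; bids=[-] asks=[#2:7@103]
After op 3 [order #3] limit_buy(price=96, qty=6): fills=none; bids=[#3:6@96] asks=[#2:7@103]
After op 4 [order #4] market_buy(qty=1): fills=#4x#2:1@103; bids=[#3:6@96] asks=[#2:6@103]
After op 5 [order #5] limit_buy(price=97, qty=10): fills=none; bids=[#5:10@97 #3:6@96] asks=[#2:6@103]
After op 6 [order #6] market_sell(qty=2): fills=#5x#6:2@97; bids=[#5:8@97 #3:6@96] asks=[#2:6@103]

Answer: 2@97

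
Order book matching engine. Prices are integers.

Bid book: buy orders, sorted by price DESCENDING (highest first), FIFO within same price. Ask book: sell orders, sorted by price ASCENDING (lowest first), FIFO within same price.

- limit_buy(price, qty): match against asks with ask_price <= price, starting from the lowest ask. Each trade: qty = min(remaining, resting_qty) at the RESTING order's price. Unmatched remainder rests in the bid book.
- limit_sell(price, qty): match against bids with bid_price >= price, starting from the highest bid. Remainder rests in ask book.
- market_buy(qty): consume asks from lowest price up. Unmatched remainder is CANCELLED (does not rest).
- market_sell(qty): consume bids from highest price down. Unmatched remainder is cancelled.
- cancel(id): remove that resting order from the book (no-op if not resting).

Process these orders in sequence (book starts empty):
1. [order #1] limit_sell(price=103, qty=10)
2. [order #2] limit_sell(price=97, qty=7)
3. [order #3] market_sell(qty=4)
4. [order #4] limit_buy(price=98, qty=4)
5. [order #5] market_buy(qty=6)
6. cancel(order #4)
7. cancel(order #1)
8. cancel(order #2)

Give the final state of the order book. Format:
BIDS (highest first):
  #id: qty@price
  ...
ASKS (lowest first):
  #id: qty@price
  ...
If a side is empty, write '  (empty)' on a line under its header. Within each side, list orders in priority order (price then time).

After op 1 [order #1] limit_sell(price=103, qty=10): fills=none; bids=[-] asks=[#1:10@103]
After op 2 [order #2] limit_sell(price=97, qty=7): fills=none; bids=[-] asks=[#2:7@97 #1:10@103]
After op 3 [order #3] market_sell(qty=4): fills=none; bids=[-] asks=[#2:7@97 #1:10@103]
After op 4 [order #4] limit_buy(price=98, qty=4): fills=#4x#2:4@97; bids=[-] asks=[#2:3@97 #1:10@103]
After op 5 [order #5] market_buy(qty=6): fills=#5x#2:3@97 #5x#1:3@103; bids=[-] asks=[#1:7@103]
After op 6 cancel(order #4): fills=none; bids=[-] asks=[#1:7@103]
After op 7 cancel(order #1): fills=none; bids=[-] asks=[-]
After op 8 cancel(order #2): fills=none; bids=[-] asks=[-]

Answer: BIDS (highest first):
  (empty)
ASKS (lowest first):
  (empty)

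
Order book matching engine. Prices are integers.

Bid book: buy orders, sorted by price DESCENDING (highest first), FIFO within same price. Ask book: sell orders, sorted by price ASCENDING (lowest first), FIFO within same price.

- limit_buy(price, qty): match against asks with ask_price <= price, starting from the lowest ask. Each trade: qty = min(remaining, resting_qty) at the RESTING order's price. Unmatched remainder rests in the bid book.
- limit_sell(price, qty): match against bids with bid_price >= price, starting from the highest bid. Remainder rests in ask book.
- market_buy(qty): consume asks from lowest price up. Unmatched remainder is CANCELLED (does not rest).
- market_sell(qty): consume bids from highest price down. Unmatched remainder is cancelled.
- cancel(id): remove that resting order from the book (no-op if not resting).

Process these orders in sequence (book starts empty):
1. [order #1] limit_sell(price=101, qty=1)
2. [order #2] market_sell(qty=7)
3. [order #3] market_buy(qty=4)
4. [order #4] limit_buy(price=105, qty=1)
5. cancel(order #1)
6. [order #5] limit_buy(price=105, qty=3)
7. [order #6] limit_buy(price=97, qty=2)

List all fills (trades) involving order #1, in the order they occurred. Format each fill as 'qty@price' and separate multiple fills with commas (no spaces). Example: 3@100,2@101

Answer: 1@101

Derivation:
After op 1 [order #1] limit_sell(price=101, qty=1): fills=none; bids=[-] asks=[#1:1@101]
After op 2 [order #2] market_sell(qty=7): fills=none; bids=[-] asks=[#1:1@101]
After op 3 [order #3] market_buy(qty=4): fills=#3x#1:1@101; bids=[-] asks=[-]
After op 4 [order #4] limit_buy(price=105, qty=1): fills=none; bids=[#4:1@105] asks=[-]
After op 5 cancel(order #1): fills=none; bids=[#4:1@105] asks=[-]
After op 6 [order #5] limit_buy(price=105, qty=3): fills=none; bids=[#4:1@105 #5:3@105] asks=[-]
After op 7 [order #6] limit_buy(price=97, qty=2): fills=none; bids=[#4:1@105 #5:3@105 #6:2@97] asks=[-]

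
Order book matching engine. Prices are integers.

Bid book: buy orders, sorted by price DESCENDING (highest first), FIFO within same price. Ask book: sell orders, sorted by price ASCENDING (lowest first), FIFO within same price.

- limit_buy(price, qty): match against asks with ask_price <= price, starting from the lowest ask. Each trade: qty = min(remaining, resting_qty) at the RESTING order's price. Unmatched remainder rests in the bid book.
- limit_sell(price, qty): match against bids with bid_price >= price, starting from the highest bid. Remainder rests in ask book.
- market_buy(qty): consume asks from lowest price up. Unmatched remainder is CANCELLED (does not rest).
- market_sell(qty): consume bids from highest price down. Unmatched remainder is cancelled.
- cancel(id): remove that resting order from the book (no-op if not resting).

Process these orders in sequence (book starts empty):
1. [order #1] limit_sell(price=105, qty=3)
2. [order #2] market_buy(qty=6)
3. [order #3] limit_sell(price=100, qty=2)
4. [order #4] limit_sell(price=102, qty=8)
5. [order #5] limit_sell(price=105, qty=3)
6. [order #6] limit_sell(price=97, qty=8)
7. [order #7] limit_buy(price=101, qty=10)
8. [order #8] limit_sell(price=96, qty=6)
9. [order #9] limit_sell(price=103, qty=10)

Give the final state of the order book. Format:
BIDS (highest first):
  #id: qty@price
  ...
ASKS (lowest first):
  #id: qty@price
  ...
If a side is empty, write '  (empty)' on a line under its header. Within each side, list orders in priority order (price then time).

Answer: BIDS (highest first):
  (empty)
ASKS (lowest first):
  #8: 6@96
  #4: 8@102
  #9: 10@103
  #5: 3@105

Derivation:
After op 1 [order #1] limit_sell(price=105, qty=3): fills=none; bids=[-] asks=[#1:3@105]
After op 2 [order #2] market_buy(qty=6): fills=#2x#1:3@105; bids=[-] asks=[-]
After op 3 [order #3] limit_sell(price=100, qty=2): fills=none; bids=[-] asks=[#3:2@100]
After op 4 [order #4] limit_sell(price=102, qty=8): fills=none; bids=[-] asks=[#3:2@100 #4:8@102]
After op 5 [order #5] limit_sell(price=105, qty=3): fills=none; bids=[-] asks=[#3:2@100 #4:8@102 #5:3@105]
After op 6 [order #6] limit_sell(price=97, qty=8): fills=none; bids=[-] asks=[#6:8@97 #3:2@100 #4:8@102 #5:3@105]
After op 7 [order #7] limit_buy(price=101, qty=10): fills=#7x#6:8@97 #7x#3:2@100; bids=[-] asks=[#4:8@102 #5:3@105]
After op 8 [order #8] limit_sell(price=96, qty=6): fills=none; bids=[-] asks=[#8:6@96 #4:8@102 #5:3@105]
After op 9 [order #9] limit_sell(price=103, qty=10): fills=none; bids=[-] asks=[#8:6@96 #4:8@102 #9:10@103 #5:3@105]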